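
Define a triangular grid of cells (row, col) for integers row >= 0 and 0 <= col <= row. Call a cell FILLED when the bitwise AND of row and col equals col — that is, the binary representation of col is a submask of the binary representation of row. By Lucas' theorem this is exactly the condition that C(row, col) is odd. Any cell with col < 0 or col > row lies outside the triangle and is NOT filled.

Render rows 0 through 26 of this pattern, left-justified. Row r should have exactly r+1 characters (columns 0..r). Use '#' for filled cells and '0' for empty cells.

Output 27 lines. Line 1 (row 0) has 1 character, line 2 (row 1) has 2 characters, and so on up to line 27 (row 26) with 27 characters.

r0=0: #
r1=1: ##
r2=10: #0#
r3=11: ####
r4=100: #000#
r5=101: ##00##
r6=110: #0#0#0#
r7=111: ########
r8=1000: #0000000#
r9=1001: ##000000##
r10=1010: #0#00000#0#
r11=1011: ####0000####
r12=1100: #000#000#000#
r13=1101: ##00##00##00##
r14=1110: #0#0#0#0#0#0#0#
r15=1111: ################
r16=10000: #000000000000000#
r17=10001: ##00000000000000##
r18=10010: #0#0000000000000#0#
r19=10011: ####000000000000####
r20=10100: #000#00000000000#000#
r21=10101: ##00##0000000000##00##
r22=10110: #0#0#0#000000000#0#0#0#
r23=10111: ########00000000########
r24=11000: #0000000#0000000#0000000#
r25=11001: ##000000##000000##000000##
r26=11010: #0#00000#0#00000#0#00000#0#

Answer: #
##
#0#
####
#000#
##00##
#0#0#0#
########
#0000000#
##000000##
#0#00000#0#
####0000####
#000#000#000#
##00##00##00##
#0#0#0#0#0#0#0#
################
#000000000000000#
##00000000000000##
#0#0000000000000#0#
####000000000000####
#000#00000000000#000#
##00##0000000000##00##
#0#0#0#000000000#0#0#0#
########00000000########
#0000000#0000000#0000000#
##000000##000000##000000##
#0#00000#0#00000#0#00000#0#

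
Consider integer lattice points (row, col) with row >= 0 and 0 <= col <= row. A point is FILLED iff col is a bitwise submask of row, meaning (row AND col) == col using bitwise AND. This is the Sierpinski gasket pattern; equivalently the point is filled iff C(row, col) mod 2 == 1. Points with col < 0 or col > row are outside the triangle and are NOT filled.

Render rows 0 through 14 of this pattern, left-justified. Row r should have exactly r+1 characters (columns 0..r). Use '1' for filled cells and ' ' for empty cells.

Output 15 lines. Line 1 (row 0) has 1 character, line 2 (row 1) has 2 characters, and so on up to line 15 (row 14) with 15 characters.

r0=0: 1
r1=1: 11
r2=10: 1 1
r3=11: 1111
r4=100: 1   1
r5=101: 11  11
r6=110: 1 1 1 1
r7=111: 11111111
r8=1000: 1       1
r9=1001: 11      11
r10=1010: 1 1     1 1
r11=1011: 1111    1111
r12=1100: 1   1   1   1
r13=1101: 11  11  11  11
r14=1110: 1 1 1 1 1 1 1 1

Answer: 1
11
1 1
1111
1   1
11  11
1 1 1 1
11111111
1       1
11      11
1 1     1 1
1111    1111
1   1   1   1
11  11  11  11
1 1 1 1 1 1 1 1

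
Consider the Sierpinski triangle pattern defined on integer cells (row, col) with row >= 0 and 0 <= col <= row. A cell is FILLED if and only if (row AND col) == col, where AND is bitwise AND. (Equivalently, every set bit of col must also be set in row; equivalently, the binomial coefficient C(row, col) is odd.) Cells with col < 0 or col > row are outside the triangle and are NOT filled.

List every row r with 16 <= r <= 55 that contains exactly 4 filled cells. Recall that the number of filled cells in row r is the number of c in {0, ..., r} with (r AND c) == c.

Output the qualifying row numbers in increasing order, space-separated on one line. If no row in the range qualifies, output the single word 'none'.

Row r has 2^popcount(r) filled cells, so we need popcount(r) = log2(4) = 2.
Scan r = 16..55 and keep those with exactly 2 one-bits:
r=16=10000 popcount=1 -> skip
r=17=10001 popcount=2 -> KEEP
r=18=10010 popcount=2 -> KEEP
r=19=10011 popcount=3 -> skip
r=20=10100 popcount=2 -> KEEP
r=21=10101 popcount=3 -> skip
r=22=10110 popcount=3 -> skip
r=23=10111 popcount=4 -> skip
r=24=11000 popcount=2 -> KEEP
r=25=11001 popcount=3 -> skip
r=26=11010 popcount=3 -> skip
r=27=11011 popcount=4 -> skip
r=28=11100 popcount=3 -> skip
r=29=11101 popcount=4 -> skip
r=30=11110 popcount=4 -> skip
r=31=11111 popcount=5 -> skip
r=32=100000 popcount=1 -> skip
r=33=100001 popcount=2 -> KEEP
r=34=100010 popcount=2 -> KEEP
r=35=100011 popcount=3 -> skip
r=36=100100 popcount=2 -> KEEP
r=37=100101 popcount=3 -> skip
r=38=100110 popcount=3 -> skip
r=39=100111 popcount=4 -> skip
r=40=101000 popcount=2 -> KEEP
r=41=101001 popcount=3 -> skip
r=42=101010 popcount=3 -> skip
r=43=101011 popcount=4 -> skip
r=44=101100 popcount=3 -> skip
r=45=101101 popcount=4 -> skip
r=46=101110 popcount=4 -> skip
r=47=101111 popcount=5 -> skip
r=48=110000 popcount=2 -> KEEP
r=49=110001 popcount=3 -> skip
r=50=110010 popcount=3 -> skip
r=51=110011 popcount=4 -> skip
r=52=110100 popcount=3 -> skip
r=53=110101 popcount=4 -> skip
r=54=110110 popcount=4 -> skip
r=55=110111 popcount=5 -> skip
Kept rows: 17 18 20 24 33 34 36 40 48

Answer: 17 18 20 24 33 34 36 40 48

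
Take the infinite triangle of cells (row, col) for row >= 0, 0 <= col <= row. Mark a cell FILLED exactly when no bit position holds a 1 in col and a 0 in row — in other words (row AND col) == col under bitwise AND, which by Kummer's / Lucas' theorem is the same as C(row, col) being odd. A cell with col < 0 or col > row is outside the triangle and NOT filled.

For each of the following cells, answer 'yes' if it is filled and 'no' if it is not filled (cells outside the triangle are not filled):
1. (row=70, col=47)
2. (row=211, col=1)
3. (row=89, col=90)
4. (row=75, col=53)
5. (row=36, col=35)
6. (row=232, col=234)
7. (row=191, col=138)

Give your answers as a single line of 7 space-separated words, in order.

(70,47): row=0b1000110, col=0b101111, row AND col = 0b110 = 6; 6 != 47 -> empty
(211,1): row=0b11010011, col=0b1, row AND col = 0b1 = 1; 1 == 1 -> filled
(89,90): col outside [0, 89] -> not filled
(75,53): row=0b1001011, col=0b110101, row AND col = 0b1 = 1; 1 != 53 -> empty
(36,35): row=0b100100, col=0b100011, row AND col = 0b100000 = 32; 32 != 35 -> empty
(232,234): col outside [0, 232] -> not filled
(191,138): row=0b10111111, col=0b10001010, row AND col = 0b10001010 = 138; 138 == 138 -> filled

Answer: no yes no no no no yes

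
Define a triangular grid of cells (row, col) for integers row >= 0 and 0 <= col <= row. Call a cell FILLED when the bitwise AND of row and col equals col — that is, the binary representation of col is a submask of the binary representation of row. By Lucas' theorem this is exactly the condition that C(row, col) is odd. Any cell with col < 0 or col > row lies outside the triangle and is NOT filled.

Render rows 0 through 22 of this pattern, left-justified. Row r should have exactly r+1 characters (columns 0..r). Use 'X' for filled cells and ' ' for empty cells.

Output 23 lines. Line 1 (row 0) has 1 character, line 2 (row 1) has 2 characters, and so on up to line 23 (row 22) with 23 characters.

r0=0: X
r1=1: XX
r2=10: X X
r3=11: XXXX
r4=100: X   X
r5=101: XX  XX
r6=110: X X X X
r7=111: XXXXXXXX
r8=1000: X       X
r9=1001: XX      XX
r10=1010: X X     X X
r11=1011: XXXX    XXXX
r12=1100: X   X   X   X
r13=1101: XX  XX  XX  XX
r14=1110: X X X X X X X X
r15=1111: XXXXXXXXXXXXXXXX
r16=10000: X               X
r17=10001: XX              XX
r18=10010: X X             X X
r19=10011: XXXX            XXXX
r20=10100: X   X           X   X
r21=10101: XX  XX          XX  XX
r22=10110: X X X X         X X X X

Answer: X
XX
X X
XXXX
X   X
XX  XX
X X X X
XXXXXXXX
X       X
XX      XX
X X     X X
XXXX    XXXX
X   X   X   X
XX  XX  XX  XX
X X X X X X X X
XXXXXXXXXXXXXXXX
X               X
XX              XX
X X             X X
XXXX            XXXX
X   X           X   X
XX  XX          XX  XX
X X X X         X X X X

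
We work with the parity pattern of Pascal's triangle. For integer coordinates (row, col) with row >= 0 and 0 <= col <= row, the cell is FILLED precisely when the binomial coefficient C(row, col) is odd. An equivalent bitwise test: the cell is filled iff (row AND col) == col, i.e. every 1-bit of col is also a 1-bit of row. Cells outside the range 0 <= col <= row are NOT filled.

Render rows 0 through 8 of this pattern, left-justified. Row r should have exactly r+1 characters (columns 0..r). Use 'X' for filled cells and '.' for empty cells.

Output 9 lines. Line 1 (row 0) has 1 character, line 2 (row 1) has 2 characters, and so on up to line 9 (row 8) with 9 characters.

Answer: X
XX
X.X
XXXX
X...X
XX..XX
X.X.X.X
XXXXXXXX
X.......X

Derivation:
r0=0: X
r1=1: XX
r2=10: X.X
r3=11: XXXX
r4=100: X...X
r5=101: XX..XX
r6=110: X.X.X.X
r7=111: XXXXXXXX
r8=1000: X.......X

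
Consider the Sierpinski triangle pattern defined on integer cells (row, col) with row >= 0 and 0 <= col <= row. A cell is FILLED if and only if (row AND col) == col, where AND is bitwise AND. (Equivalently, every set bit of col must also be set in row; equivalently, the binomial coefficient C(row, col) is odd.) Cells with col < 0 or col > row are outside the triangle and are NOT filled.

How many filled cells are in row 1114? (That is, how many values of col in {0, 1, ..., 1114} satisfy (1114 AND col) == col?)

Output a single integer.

1114 in binary = 10001011010
popcount(1114) = number of 1-bits in 10001011010 = 5
A col c satisfies (1114 AND c) == c iff every set bit of c is also set in 1114; each of the 5 set bits of 1114 can independently be on or off in c.
count = 2^5 = 32

Answer: 32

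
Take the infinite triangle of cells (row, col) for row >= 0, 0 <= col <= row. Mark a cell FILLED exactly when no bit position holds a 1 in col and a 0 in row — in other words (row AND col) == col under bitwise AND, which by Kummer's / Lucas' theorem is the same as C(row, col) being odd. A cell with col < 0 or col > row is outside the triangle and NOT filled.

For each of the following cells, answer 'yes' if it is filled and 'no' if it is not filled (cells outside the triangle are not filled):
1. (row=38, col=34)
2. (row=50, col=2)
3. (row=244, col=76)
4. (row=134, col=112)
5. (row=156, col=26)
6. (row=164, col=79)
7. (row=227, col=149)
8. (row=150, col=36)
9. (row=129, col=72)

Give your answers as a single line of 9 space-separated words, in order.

Answer: yes yes no no no no no no no

Derivation:
(38,34): row=0b100110, col=0b100010, row AND col = 0b100010 = 34; 34 == 34 -> filled
(50,2): row=0b110010, col=0b10, row AND col = 0b10 = 2; 2 == 2 -> filled
(244,76): row=0b11110100, col=0b1001100, row AND col = 0b1000100 = 68; 68 != 76 -> empty
(134,112): row=0b10000110, col=0b1110000, row AND col = 0b0 = 0; 0 != 112 -> empty
(156,26): row=0b10011100, col=0b11010, row AND col = 0b11000 = 24; 24 != 26 -> empty
(164,79): row=0b10100100, col=0b1001111, row AND col = 0b100 = 4; 4 != 79 -> empty
(227,149): row=0b11100011, col=0b10010101, row AND col = 0b10000001 = 129; 129 != 149 -> empty
(150,36): row=0b10010110, col=0b100100, row AND col = 0b100 = 4; 4 != 36 -> empty
(129,72): row=0b10000001, col=0b1001000, row AND col = 0b0 = 0; 0 != 72 -> empty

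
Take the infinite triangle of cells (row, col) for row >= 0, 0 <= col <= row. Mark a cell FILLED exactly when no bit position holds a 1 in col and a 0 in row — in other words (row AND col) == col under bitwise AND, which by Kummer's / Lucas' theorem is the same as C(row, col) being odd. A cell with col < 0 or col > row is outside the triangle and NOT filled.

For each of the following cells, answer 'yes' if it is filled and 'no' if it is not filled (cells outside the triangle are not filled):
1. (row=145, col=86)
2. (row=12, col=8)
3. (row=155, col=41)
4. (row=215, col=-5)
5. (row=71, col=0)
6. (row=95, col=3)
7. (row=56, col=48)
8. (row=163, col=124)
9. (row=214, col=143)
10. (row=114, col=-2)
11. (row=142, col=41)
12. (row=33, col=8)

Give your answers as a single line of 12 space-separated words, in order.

Answer: no yes no no yes yes yes no no no no no

Derivation:
(145,86): row=0b10010001, col=0b1010110, row AND col = 0b10000 = 16; 16 != 86 -> empty
(12,8): row=0b1100, col=0b1000, row AND col = 0b1000 = 8; 8 == 8 -> filled
(155,41): row=0b10011011, col=0b101001, row AND col = 0b1001 = 9; 9 != 41 -> empty
(215,-5): col outside [0, 215] -> not filled
(71,0): row=0b1000111, col=0b0, row AND col = 0b0 = 0; 0 == 0 -> filled
(95,3): row=0b1011111, col=0b11, row AND col = 0b11 = 3; 3 == 3 -> filled
(56,48): row=0b111000, col=0b110000, row AND col = 0b110000 = 48; 48 == 48 -> filled
(163,124): row=0b10100011, col=0b1111100, row AND col = 0b100000 = 32; 32 != 124 -> empty
(214,143): row=0b11010110, col=0b10001111, row AND col = 0b10000110 = 134; 134 != 143 -> empty
(114,-2): col outside [0, 114] -> not filled
(142,41): row=0b10001110, col=0b101001, row AND col = 0b1000 = 8; 8 != 41 -> empty
(33,8): row=0b100001, col=0b1000, row AND col = 0b0 = 0; 0 != 8 -> empty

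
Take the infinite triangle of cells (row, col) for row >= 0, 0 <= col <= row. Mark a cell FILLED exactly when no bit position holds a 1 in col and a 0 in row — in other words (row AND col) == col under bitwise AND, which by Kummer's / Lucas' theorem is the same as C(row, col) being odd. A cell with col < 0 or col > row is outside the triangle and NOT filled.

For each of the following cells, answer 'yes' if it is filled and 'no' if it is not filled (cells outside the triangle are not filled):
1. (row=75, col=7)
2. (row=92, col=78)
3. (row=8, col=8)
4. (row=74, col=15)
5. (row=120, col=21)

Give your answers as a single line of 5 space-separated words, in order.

Answer: no no yes no no

Derivation:
(75,7): row=0b1001011, col=0b111, row AND col = 0b11 = 3; 3 != 7 -> empty
(92,78): row=0b1011100, col=0b1001110, row AND col = 0b1001100 = 76; 76 != 78 -> empty
(8,8): row=0b1000, col=0b1000, row AND col = 0b1000 = 8; 8 == 8 -> filled
(74,15): row=0b1001010, col=0b1111, row AND col = 0b1010 = 10; 10 != 15 -> empty
(120,21): row=0b1111000, col=0b10101, row AND col = 0b10000 = 16; 16 != 21 -> empty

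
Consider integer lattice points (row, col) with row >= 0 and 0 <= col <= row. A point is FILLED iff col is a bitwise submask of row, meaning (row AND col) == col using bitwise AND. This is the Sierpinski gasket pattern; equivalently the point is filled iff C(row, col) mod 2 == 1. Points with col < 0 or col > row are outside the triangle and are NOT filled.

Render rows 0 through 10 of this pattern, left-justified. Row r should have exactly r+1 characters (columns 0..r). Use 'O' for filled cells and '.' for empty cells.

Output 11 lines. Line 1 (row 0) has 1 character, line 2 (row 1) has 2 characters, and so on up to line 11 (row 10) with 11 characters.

Answer: O
OO
O.O
OOOO
O...O
OO..OO
O.O.O.O
OOOOOOOO
O.......O
OO......OO
O.O.....O.O

Derivation:
r0=0: O
r1=1: OO
r2=10: O.O
r3=11: OOOO
r4=100: O...O
r5=101: OO..OO
r6=110: O.O.O.O
r7=111: OOOOOOOO
r8=1000: O.......O
r9=1001: OO......OO
r10=1010: O.O.....O.O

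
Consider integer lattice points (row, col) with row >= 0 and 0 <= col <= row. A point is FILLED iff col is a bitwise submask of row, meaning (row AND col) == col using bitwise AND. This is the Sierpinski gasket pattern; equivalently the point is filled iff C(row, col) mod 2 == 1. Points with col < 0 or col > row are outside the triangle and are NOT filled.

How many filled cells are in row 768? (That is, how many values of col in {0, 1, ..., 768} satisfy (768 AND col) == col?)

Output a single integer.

Answer: 4

Derivation:
768 in binary = 1100000000
popcount(768) = number of 1-bits in 1100000000 = 2
A col c satisfies (768 AND c) == c iff every set bit of c is also set in 768; each of the 2 set bits of 768 can independently be on or off in c.
count = 2^2 = 4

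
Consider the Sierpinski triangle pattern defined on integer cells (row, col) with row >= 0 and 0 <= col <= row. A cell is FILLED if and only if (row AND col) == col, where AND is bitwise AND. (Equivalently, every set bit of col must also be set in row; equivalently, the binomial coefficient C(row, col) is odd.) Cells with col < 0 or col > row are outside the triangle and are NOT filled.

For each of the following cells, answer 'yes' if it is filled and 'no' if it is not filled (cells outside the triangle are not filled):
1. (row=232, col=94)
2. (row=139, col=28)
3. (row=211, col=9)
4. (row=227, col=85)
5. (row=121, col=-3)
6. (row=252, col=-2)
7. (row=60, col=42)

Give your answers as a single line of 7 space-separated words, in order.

Answer: no no no no no no no

Derivation:
(232,94): row=0b11101000, col=0b1011110, row AND col = 0b1001000 = 72; 72 != 94 -> empty
(139,28): row=0b10001011, col=0b11100, row AND col = 0b1000 = 8; 8 != 28 -> empty
(211,9): row=0b11010011, col=0b1001, row AND col = 0b1 = 1; 1 != 9 -> empty
(227,85): row=0b11100011, col=0b1010101, row AND col = 0b1000001 = 65; 65 != 85 -> empty
(121,-3): col outside [0, 121] -> not filled
(252,-2): col outside [0, 252] -> not filled
(60,42): row=0b111100, col=0b101010, row AND col = 0b101000 = 40; 40 != 42 -> empty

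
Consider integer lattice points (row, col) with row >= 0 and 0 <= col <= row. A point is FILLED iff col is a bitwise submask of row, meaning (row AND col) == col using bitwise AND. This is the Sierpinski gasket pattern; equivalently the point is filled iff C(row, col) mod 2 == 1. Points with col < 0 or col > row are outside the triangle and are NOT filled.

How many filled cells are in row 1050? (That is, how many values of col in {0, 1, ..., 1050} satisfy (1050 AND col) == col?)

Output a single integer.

1050 in binary = 10000011010
popcount(1050) = number of 1-bits in 10000011010 = 4
A col c satisfies (1050 AND c) == c iff every set bit of c is also set in 1050; each of the 4 set bits of 1050 can independently be on or off in c.
count = 2^4 = 16

Answer: 16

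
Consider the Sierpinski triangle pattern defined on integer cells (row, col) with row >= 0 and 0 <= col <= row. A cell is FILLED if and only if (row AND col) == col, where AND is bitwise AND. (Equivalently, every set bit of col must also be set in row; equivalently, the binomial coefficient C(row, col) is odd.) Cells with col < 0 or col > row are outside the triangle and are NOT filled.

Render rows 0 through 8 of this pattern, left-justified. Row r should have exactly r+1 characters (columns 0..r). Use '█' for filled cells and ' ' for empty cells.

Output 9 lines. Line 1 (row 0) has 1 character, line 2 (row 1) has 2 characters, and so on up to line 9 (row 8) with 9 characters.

r0=0: █
r1=1: ██
r2=10: █ █
r3=11: ████
r4=100: █   █
r5=101: ██  ██
r6=110: █ █ █ █
r7=111: ████████
r8=1000: █       █

Answer: █
██
█ █
████
█   █
██  ██
█ █ █ █
████████
█       █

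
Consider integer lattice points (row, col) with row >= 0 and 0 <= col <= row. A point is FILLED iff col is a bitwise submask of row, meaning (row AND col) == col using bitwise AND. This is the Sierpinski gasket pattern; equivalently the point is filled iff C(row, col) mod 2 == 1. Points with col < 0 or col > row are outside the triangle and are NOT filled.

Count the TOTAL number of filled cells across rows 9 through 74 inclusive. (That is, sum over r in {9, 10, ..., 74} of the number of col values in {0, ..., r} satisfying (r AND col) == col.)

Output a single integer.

r9=1001 pc2: +4 =4
r10=1010 pc2: +4 =8
r11=1011 pc3: +8 =16
r12=1100 pc2: +4 =20
r13=1101 pc3: +8 =28
r14=1110 pc3: +8 =36
r15=1111 pc4: +16 =52
r16=10000 pc1: +2 =54
r17=10001 pc2: +4 =58
r18=10010 pc2: +4 =62
r19=10011 pc3: +8 =70
r20=10100 pc2: +4 =74
r21=10101 pc3: +8 =82
r22=10110 pc3: +8 =90
r23=10111 pc4: +16 =106
r24=11000 pc2: +4 =110
r25=11001 pc3: +8 =118
r26=11010 pc3: +8 =126
r27=11011 pc4: +16 =142
r28=11100 pc3: +8 =150
r29=11101 pc4: +16 =166
r30=11110 pc4: +16 =182
r31=11111 pc5: +32 =214
r32=100000 pc1: +2 =216
r33=100001 pc2: +4 =220
r34=100010 pc2: +4 =224
r35=100011 pc3: +8 =232
r36=100100 pc2: +4 =236
r37=100101 pc3: +8 =244
r38=100110 pc3: +8 =252
r39=100111 pc4: +16 =268
r40=101000 pc2: +4 =272
r41=101001 pc3: +8 =280
r42=101010 pc3: +8 =288
r43=101011 pc4: +16 =304
r44=101100 pc3: +8 =312
r45=101101 pc4: +16 =328
r46=101110 pc4: +16 =344
r47=101111 pc5: +32 =376
r48=110000 pc2: +4 =380
r49=110001 pc3: +8 =388
r50=110010 pc3: +8 =396
r51=110011 pc4: +16 =412
r52=110100 pc3: +8 =420
r53=110101 pc4: +16 =436
r54=110110 pc4: +16 =452
r55=110111 pc5: +32 =484
r56=111000 pc3: +8 =492
r57=111001 pc4: +16 =508
r58=111010 pc4: +16 =524
r59=111011 pc5: +32 =556
r60=111100 pc4: +16 =572
r61=111101 pc5: +32 =604
r62=111110 pc5: +32 =636
r63=111111 pc6: +64 =700
r64=1000000 pc1: +2 =702
r65=1000001 pc2: +4 =706
r66=1000010 pc2: +4 =710
r67=1000011 pc3: +8 =718
r68=1000100 pc2: +4 =722
r69=1000101 pc3: +8 =730
r70=1000110 pc3: +8 =738
r71=1000111 pc4: +16 =754
r72=1001000 pc2: +4 =758
r73=1001001 pc3: +8 =766
r74=1001010 pc3: +8 =774

Answer: 774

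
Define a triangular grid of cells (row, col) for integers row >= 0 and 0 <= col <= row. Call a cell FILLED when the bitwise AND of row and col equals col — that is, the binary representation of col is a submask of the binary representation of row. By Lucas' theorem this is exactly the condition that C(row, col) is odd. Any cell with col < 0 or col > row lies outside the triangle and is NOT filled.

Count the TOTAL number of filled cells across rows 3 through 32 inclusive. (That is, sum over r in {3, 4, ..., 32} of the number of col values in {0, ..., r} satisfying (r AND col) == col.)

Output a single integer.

r3=11 pc2: +4 =4
r4=100 pc1: +2 =6
r5=101 pc2: +4 =10
r6=110 pc2: +4 =14
r7=111 pc3: +8 =22
r8=1000 pc1: +2 =24
r9=1001 pc2: +4 =28
r10=1010 pc2: +4 =32
r11=1011 pc3: +8 =40
r12=1100 pc2: +4 =44
r13=1101 pc3: +8 =52
r14=1110 pc3: +8 =60
r15=1111 pc4: +16 =76
r16=10000 pc1: +2 =78
r17=10001 pc2: +4 =82
r18=10010 pc2: +4 =86
r19=10011 pc3: +8 =94
r20=10100 pc2: +4 =98
r21=10101 pc3: +8 =106
r22=10110 pc3: +8 =114
r23=10111 pc4: +16 =130
r24=11000 pc2: +4 =134
r25=11001 pc3: +8 =142
r26=11010 pc3: +8 =150
r27=11011 pc4: +16 =166
r28=11100 pc3: +8 =174
r29=11101 pc4: +16 =190
r30=11110 pc4: +16 =206
r31=11111 pc5: +32 =238
r32=100000 pc1: +2 =240

Answer: 240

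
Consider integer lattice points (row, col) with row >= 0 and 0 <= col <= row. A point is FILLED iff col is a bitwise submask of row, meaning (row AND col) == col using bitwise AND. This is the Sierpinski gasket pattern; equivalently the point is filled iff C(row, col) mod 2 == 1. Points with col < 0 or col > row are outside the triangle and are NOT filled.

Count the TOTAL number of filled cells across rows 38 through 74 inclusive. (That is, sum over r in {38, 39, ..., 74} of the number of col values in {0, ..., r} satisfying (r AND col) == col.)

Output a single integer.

Answer: 530

Derivation:
r38=100110 pc3: +8 =8
r39=100111 pc4: +16 =24
r40=101000 pc2: +4 =28
r41=101001 pc3: +8 =36
r42=101010 pc3: +8 =44
r43=101011 pc4: +16 =60
r44=101100 pc3: +8 =68
r45=101101 pc4: +16 =84
r46=101110 pc4: +16 =100
r47=101111 pc5: +32 =132
r48=110000 pc2: +4 =136
r49=110001 pc3: +8 =144
r50=110010 pc3: +8 =152
r51=110011 pc4: +16 =168
r52=110100 pc3: +8 =176
r53=110101 pc4: +16 =192
r54=110110 pc4: +16 =208
r55=110111 pc5: +32 =240
r56=111000 pc3: +8 =248
r57=111001 pc4: +16 =264
r58=111010 pc4: +16 =280
r59=111011 pc5: +32 =312
r60=111100 pc4: +16 =328
r61=111101 pc5: +32 =360
r62=111110 pc5: +32 =392
r63=111111 pc6: +64 =456
r64=1000000 pc1: +2 =458
r65=1000001 pc2: +4 =462
r66=1000010 pc2: +4 =466
r67=1000011 pc3: +8 =474
r68=1000100 pc2: +4 =478
r69=1000101 pc3: +8 =486
r70=1000110 pc3: +8 =494
r71=1000111 pc4: +16 =510
r72=1001000 pc2: +4 =514
r73=1001001 pc3: +8 =522
r74=1001010 pc3: +8 =530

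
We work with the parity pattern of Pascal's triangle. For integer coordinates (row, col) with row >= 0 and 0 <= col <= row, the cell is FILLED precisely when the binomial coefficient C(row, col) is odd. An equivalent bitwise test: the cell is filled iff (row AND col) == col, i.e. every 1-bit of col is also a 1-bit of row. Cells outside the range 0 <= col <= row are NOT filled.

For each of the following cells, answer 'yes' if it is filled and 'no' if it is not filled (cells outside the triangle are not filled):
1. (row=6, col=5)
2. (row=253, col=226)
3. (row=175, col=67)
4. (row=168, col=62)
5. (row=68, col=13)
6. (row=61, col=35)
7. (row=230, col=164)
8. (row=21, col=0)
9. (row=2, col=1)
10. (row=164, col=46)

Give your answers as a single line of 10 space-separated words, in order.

Answer: no no no no no no yes yes no no

Derivation:
(6,5): row=0b110, col=0b101, row AND col = 0b100 = 4; 4 != 5 -> empty
(253,226): row=0b11111101, col=0b11100010, row AND col = 0b11100000 = 224; 224 != 226 -> empty
(175,67): row=0b10101111, col=0b1000011, row AND col = 0b11 = 3; 3 != 67 -> empty
(168,62): row=0b10101000, col=0b111110, row AND col = 0b101000 = 40; 40 != 62 -> empty
(68,13): row=0b1000100, col=0b1101, row AND col = 0b100 = 4; 4 != 13 -> empty
(61,35): row=0b111101, col=0b100011, row AND col = 0b100001 = 33; 33 != 35 -> empty
(230,164): row=0b11100110, col=0b10100100, row AND col = 0b10100100 = 164; 164 == 164 -> filled
(21,0): row=0b10101, col=0b0, row AND col = 0b0 = 0; 0 == 0 -> filled
(2,1): row=0b10, col=0b1, row AND col = 0b0 = 0; 0 != 1 -> empty
(164,46): row=0b10100100, col=0b101110, row AND col = 0b100100 = 36; 36 != 46 -> empty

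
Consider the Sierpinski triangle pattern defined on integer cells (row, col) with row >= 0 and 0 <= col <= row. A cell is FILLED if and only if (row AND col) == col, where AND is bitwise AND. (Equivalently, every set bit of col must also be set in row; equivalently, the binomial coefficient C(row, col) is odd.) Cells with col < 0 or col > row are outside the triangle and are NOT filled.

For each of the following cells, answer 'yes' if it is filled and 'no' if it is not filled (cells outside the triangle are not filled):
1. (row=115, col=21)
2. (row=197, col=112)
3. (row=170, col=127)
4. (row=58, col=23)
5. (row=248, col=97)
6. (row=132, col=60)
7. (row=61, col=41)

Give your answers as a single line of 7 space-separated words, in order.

Answer: no no no no no no yes

Derivation:
(115,21): row=0b1110011, col=0b10101, row AND col = 0b10001 = 17; 17 != 21 -> empty
(197,112): row=0b11000101, col=0b1110000, row AND col = 0b1000000 = 64; 64 != 112 -> empty
(170,127): row=0b10101010, col=0b1111111, row AND col = 0b101010 = 42; 42 != 127 -> empty
(58,23): row=0b111010, col=0b10111, row AND col = 0b10010 = 18; 18 != 23 -> empty
(248,97): row=0b11111000, col=0b1100001, row AND col = 0b1100000 = 96; 96 != 97 -> empty
(132,60): row=0b10000100, col=0b111100, row AND col = 0b100 = 4; 4 != 60 -> empty
(61,41): row=0b111101, col=0b101001, row AND col = 0b101001 = 41; 41 == 41 -> filled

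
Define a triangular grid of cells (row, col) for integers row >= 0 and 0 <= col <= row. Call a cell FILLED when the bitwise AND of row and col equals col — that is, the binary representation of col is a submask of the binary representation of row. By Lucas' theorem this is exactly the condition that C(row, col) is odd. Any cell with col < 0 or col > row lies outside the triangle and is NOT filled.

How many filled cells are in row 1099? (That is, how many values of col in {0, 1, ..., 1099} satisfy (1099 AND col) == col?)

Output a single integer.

1099 in binary = 10001001011
popcount(1099) = number of 1-bits in 10001001011 = 5
A col c satisfies (1099 AND c) == c iff every set bit of c is also set in 1099; each of the 5 set bits of 1099 can independently be on or off in c.
count = 2^5 = 32

Answer: 32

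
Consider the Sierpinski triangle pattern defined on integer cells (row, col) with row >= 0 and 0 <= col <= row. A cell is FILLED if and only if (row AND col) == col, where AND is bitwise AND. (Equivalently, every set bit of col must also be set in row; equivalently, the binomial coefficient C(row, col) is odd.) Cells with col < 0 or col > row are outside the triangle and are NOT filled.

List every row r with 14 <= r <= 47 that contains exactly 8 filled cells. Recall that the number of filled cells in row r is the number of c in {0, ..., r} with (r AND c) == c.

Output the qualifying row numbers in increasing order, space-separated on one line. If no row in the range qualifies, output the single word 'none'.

Answer: 14 19 21 22 25 26 28 35 37 38 41 42 44

Derivation:
Row r has 2^popcount(r) filled cells, so we need popcount(r) = log2(8) = 3.
Scan r = 14..47 and keep those with exactly 3 one-bits:
r=14=1110 popcount=3 -> KEEP
r=15=1111 popcount=4 -> skip
r=16=10000 popcount=1 -> skip
r=17=10001 popcount=2 -> skip
r=18=10010 popcount=2 -> skip
r=19=10011 popcount=3 -> KEEP
r=20=10100 popcount=2 -> skip
r=21=10101 popcount=3 -> KEEP
r=22=10110 popcount=3 -> KEEP
r=23=10111 popcount=4 -> skip
r=24=11000 popcount=2 -> skip
r=25=11001 popcount=3 -> KEEP
r=26=11010 popcount=3 -> KEEP
r=27=11011 popcount=4 -> skip
r=28=11100 popcount=3 -> KEEP
r=29=11101 popcount=4 -> skip
r=30=11110 popcount=4 -> skip
r=31=11111 popcount=5 -> skip
r=32=100000 popcount=1 -> skip
r=33=100001 popcount=2 -> skip
r=34=100010 popcount=2 -> skip
r=35=100011 popcount=3 -> KEEP
r=36=100100 popcount=2 -> skip
r=37=100101 popcount=3 -> KEEP
r=38=100110 popcount=3 -> KEEP
r=39=100111 popcount=4 -> skip
r=40=101000 popcount=2 -> skip
r=41=101001 popcount=3 -> KEEP
r=42=101010 popcount=3 -> KEEP
r=43=101011 popcount=4 -> skip
r=44=101100 popcount=3 -> KEEP
r=45=101101 popcount=4 -> skip
r=46=101110 popcount=4 -> skip
r=47=101111 popcount=5 -> skip
Kept rows: 14 19 21 22 25 26 28 35 37 38 41 42 44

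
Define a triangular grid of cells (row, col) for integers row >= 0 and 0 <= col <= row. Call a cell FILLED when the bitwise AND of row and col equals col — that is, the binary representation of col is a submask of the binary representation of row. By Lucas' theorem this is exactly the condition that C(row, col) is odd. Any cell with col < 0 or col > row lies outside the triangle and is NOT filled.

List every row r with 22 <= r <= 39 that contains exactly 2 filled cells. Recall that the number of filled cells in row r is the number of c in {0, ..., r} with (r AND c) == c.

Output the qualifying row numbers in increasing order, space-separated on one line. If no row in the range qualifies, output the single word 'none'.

Answer: 32

Derivation:
Row r has 2^popcount(r) filled cells, so we need popcount(r) = log2(2) = 1.
Scan r = 22..39 and keep those with exactly 1 one-bits:
r=22=10110 popcount=3 -> skip
r=23=10111 popcount=4 -> skip
r=24=11000 popcount=2 -> skip
r=25=11001 popcount=3 -> skip
r=26=11010 popcount=3 -> skip
r=27=11011 popcount=4 -> skip
r=28=11100 popcount=3 -> skip
r=29=11101 popcount=4 -> skip
r=30=11110 popcount=4 -> skip
r=31=11111 popcount=5 -> skip
r=32=100000 popcount=1 -> KEEP
r=33=100001 popcount=2 -> skip
r=34=100010 popcount=2 -> skip
r=35=100011 popcount=3 -> skip
r=36=100100 popcount=2 -> skip
r=37=100101 popcount=3 -> skip
r=38=100110 popcount=3 -> skip
r=39=100111 popcount=4 -> skip
Kept rows: 32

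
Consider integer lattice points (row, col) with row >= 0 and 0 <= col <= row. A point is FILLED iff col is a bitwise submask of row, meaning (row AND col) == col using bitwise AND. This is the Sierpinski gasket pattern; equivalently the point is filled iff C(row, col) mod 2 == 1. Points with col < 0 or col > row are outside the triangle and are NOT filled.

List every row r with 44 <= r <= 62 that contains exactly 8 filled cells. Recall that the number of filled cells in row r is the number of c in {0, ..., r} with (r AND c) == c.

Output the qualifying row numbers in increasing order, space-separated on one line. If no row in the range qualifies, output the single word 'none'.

Answer: 44 49 50 52 56

Derivation:
Row r has 2^popcount(r) filled cells, so we need popcount(r) = log2(8) = 3.
Scan r = 44..62 and keep those with exactly 3 one-bits:
r=44=101100 popcount=3 -> KEEP
r=45=101101 popcount=4 -> skip
r=46=101110 popcount=4 -> skip
r=47=101111 popcount=5 -> skip
r=48=110000 popcount=2 -> skip
r=49=110001 popcount=3 -> KEEP
r=50=110010 popcount=3 -> KEEP
r=51=110011 popcount=4 -> skip
r=52=110100 popcount=3 -> KEEP
r=53=110101 popcount=4 -> skip
r=54=110110 popcount=4 -> skip
r=55=110111 popcount=5 -> skip
r=56=111000 popcount=3 -> KEEP
r=57=111001 popcount=4 -> skip
r=58=111010 popcount=4 -> skip
r=59=111011 popcount=5 -> skip
r=60=111100 popcount=4 -> skip
r=61=111101 popcount=5 -> skip
r=62=111110 popcount=5 -> skip
Kept rows: 44 49 50 52 56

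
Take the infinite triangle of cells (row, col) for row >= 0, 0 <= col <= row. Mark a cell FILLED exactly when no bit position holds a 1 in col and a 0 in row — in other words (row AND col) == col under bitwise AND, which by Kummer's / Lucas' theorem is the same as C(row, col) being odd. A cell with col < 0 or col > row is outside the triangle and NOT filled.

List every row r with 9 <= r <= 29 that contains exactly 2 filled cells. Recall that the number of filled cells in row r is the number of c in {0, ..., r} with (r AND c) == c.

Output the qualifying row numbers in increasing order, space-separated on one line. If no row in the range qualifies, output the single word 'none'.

Row r has 2^popcount(r) filled cells, so we need popcount(r) = log2(2) = 1.
Scan r = 9..29 and keep those with exactly 1 one-bits:
r=9=1001 popcount=2 -> skip
r=10=1010 popcount=2 -> skip
r=11=1011 popcount=3 -> skip
r=12=1100 popcount=2 -> skip
r=13=1101 popcount=3 -> skip
r=14=1110 popcount=3 -> skip
r=15=1111 popcount=4 -> skip
r=16=10000 popcount=1 -> KEEP
r=17=10001 popcount=2 -> skip
r=18=10010 popcount=2 -> skip
r=19=10011 popcount=3 -> skip
r=20=10100 popcount=2 -> skip
r=21=10101 popcount=3 -> skip
r=22=10110 popcount=3 -> skip
r=23=10111 popcount=4 -> skip
r=24=11000 popcount=2 -> skip
r=25=11001 popcount=3 -> skip
r=26=11010 popcount=3 -> skip
r=27=11011 popcount=4 -> skip
r=28=11100 popcount=3 -> skip
r=29=11101 popcount=4 -> skip
Kept rows: 16

Answer: 16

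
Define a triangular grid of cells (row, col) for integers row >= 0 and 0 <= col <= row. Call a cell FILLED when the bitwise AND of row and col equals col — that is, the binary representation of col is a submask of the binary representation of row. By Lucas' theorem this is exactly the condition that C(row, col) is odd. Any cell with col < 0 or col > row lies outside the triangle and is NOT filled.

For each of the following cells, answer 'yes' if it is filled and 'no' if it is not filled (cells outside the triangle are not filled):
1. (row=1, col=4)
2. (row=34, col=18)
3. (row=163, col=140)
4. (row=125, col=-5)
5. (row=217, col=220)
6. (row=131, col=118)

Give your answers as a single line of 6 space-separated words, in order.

Answer: no no no no no no

Derivation:
(1,4): col outside [0, 1] -> not filled
(34,18): row=0b100010, col=0b10010, row AND col = 0b10 = 2; 2 != 18 -> empty
(163,140): row=0b10100011, col=0b10001100, row AND col = 0b10000000 = 128; 128 != 140 -> empty
(125,-5): col outside [0, 125] -> not filled
(217,220): col outside [0, 217] -> not filled
(131,118): row=0b10000011, col=0b1110110, row AND col = 0b10 = 2; 2 != 118 -> empty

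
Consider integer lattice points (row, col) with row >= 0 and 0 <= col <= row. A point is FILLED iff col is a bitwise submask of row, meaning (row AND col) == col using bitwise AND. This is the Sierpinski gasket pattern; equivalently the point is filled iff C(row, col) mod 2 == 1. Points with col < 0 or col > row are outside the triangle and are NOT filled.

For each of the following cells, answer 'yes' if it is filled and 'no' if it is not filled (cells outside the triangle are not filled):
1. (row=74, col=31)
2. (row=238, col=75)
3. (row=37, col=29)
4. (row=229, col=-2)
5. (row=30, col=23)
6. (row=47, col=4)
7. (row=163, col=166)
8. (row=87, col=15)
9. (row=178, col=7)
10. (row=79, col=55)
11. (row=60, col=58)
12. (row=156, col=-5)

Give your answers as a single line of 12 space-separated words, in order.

Answer: no no no no no yes no no no no no no

Derivation:
(74,31): row=0b1001010, col=0b11111, row AND col = 0b1010 = 10; 10 != 31 -> empty
(238,75): row=0b11101110, col=0b1001011, row AND col = 0b1001010 = 74; 74 != 75 -> empty
(37,29): row=0b100101, col=0b11101, row AND col = 0b101 = 5; 5 != 29 -> empty
(229,-2): col outside [0, 229] -> not filled
(30,23): row=0b11110, col=0b10111, row AND col = 0b10110 = 22; 22 != 23 -> empty
(47,4): row=0b101111, col=0b100, row AND col = 0b100 = 4; 4 == 4 -> filled
(163,166): col outside [0, 163] -> not filled
(87,15): row=0b1010111, col=0b1111, row AND col = 0b111 = 7; 7 != 15 -> empty
(178,7): row=0b10110010, col=0b111, row AND col = 0b10 = 2; 2 != 7 -> empty
(79,55): row=0b1001111, col=0b110111, row AND col = 0b111 = 7; 7 != 55 -> empty
(60,58): row=0b111100, col=0b111010, row AND col = 0b111000 = 56; 56 != 58 -> empty
(156,-5): col outside [0, 156] -> not filled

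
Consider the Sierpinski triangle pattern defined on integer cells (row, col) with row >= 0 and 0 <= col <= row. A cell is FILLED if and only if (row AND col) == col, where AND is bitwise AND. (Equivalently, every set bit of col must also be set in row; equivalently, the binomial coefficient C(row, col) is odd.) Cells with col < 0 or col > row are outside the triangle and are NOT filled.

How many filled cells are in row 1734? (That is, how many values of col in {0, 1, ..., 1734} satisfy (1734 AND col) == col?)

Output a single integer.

1734 in binary = 11011000110
popcount(1734) = number of 1-bits in 11011000110 = 6
A col c satisfies (1734 AND c) == c iff every set bit of c is also set in 1734; each of the 6 set bits of 1734 can independently be on or off in c.
count = 2^6 = 64

Answer: 64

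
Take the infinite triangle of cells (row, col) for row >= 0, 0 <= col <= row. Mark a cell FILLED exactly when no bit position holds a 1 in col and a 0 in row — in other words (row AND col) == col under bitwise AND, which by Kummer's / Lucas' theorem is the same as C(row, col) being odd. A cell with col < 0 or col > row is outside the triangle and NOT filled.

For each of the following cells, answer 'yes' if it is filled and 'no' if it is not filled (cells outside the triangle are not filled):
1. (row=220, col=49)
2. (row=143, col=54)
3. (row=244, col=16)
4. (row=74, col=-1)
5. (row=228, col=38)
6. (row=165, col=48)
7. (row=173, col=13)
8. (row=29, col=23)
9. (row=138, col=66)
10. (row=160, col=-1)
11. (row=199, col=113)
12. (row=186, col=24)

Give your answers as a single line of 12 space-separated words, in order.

Answer: no no yes no no no yes no no no no yes

Derivation:
(220,49): row=0b11011100, col=0b110001, row AND col = 0b10000 = 16; 16 != 49 -> empty
(143,54): row=0b10001111, col=0b110110, row AND col = 0b110 = 6; 6 != 54 -> empty
(244,16): row=0b11110100, col=0b10000, row AND col = 0b10000 = 16; 16 == 16 -> filled
(74,-1): col outside [0, 74] -> not filled
(228,38): row=0b11100100, col=0b100110, row AND col = 0b100100 = 36; 36 != 38 -> empty
(165,48): row=0b10100101, col=0b110000, row AND col = 0b100000 = 32; 32 != 48 -> empty
(173,13): row=0b10101101, col=0b1101, row AND col = 0b1101 = 13; 13 == 13 -> filled
(29,23): row=0b11101, col=0b10111, row AND col = 0b10101 = 21; 21 != 23 -> empty
(138,66): row=0b10001010, col=0b1000010, row AND col = 0b10 = 2; 2 != 66 -> empty
(160,-1): col outside [0, 160] -> not filled
(199,113): row=0b11000111, col=0b1110001, row AND col = 0b1000001 = 65; 65 != 113 -> empty
(186,24): row=0b10111010, col=0b11000, row AND col = 0b11000 = 24; 24 == 24 -> filled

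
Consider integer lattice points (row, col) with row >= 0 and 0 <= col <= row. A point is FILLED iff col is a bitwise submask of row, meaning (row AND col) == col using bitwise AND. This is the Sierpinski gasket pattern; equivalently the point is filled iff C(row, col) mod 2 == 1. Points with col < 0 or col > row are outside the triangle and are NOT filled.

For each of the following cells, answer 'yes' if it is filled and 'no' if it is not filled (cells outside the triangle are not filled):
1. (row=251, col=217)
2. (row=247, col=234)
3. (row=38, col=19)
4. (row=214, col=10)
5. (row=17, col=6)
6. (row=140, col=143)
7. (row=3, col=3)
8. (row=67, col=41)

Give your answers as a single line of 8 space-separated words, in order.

Answer: yes no no no no no yes no

Derivation:
(251,217): row=0b11111011, col=0b11011001, row AND col = 0b11011001 = 217; 217 == 217 -> filled
(247,234): row=0b11110111, col=0b11101010, row AND col = 0b11100010 = 226; 226 != 234 -> empty
(38,19): row=0b100110, col=0b10011, row AND col = 0b10 = 2; 2 != 19 -> empty
(214,10): row=0b11010110, col=0b1010, row AND col = 0b10 = 2; 2 != 10 -> empty
(17,6): row=0b10001, col=0b110, row AND col = 0b0 = 0; 0 != 6 -> empty
(140,143): col outside [0, 140] -> not filled
(3,3): row=0b11, col=0b11, row AND col = 0b11 = 3; 3 == 3 -> filled
(67,41): row=0b1000011, col=0b101001, row AND col = 0b1 = 1; 1 != 41 -> empty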